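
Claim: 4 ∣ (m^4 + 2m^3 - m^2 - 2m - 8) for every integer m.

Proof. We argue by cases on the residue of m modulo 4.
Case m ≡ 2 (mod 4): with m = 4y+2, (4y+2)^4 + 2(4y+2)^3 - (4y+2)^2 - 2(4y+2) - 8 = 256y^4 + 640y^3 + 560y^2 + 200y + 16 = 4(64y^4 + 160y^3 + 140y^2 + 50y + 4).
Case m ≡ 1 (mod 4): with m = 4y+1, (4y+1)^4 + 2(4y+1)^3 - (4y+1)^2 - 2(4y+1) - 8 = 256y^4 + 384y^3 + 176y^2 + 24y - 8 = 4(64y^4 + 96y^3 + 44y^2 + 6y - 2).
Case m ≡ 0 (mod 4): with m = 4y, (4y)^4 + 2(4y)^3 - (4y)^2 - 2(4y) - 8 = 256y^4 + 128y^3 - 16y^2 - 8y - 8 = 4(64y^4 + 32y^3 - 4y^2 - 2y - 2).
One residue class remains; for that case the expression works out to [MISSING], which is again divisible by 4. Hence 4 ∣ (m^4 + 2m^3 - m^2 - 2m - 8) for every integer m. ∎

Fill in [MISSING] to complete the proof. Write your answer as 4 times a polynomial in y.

4(64y^4 + 224y^3 + 284y^2 + 154y + 28)

Only m ≡ 3 (mod 4) is unaccounted for. Put m = 4y+3:
(4y+3)^4 + 2(4y+3)^3 - (4y+3)^2 - 2(4y+3) - 8 expands to 256y^4 + 896y^3 + 1136y^2 + 616y + 112,
and factoring out 4 leaves 4(64y^4 + 224y^3 + 284y^2 + 154y + 28).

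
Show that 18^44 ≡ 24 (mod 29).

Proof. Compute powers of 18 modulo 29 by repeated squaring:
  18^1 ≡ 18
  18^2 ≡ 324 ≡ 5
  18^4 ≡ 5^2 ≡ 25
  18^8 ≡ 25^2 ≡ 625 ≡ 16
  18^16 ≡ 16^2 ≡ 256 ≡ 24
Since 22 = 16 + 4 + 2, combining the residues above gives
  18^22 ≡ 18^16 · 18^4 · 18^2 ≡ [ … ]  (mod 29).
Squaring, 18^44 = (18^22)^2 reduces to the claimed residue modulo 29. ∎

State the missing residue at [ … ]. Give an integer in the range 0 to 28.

13

18^16 · 18^4 · 18^2 ≡ 24 · 25 · 5 = 3000.
3000 mod 29 = 13, so 18^22 ≡ 13 (mod 29).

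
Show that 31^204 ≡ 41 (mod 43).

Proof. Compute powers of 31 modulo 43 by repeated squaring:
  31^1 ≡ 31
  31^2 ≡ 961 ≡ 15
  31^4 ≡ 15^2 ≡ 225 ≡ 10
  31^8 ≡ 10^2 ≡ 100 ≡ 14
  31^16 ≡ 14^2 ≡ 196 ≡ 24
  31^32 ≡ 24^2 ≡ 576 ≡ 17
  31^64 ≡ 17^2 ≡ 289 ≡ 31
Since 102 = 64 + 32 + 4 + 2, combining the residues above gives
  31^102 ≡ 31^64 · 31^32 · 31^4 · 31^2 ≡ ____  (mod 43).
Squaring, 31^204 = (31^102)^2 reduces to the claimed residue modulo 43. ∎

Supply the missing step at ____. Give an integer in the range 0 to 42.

31^64 · 31^32 · 31^4 · 31^2 ≡ 31 · 17 · 10 · 15 = 79050.
79050 mod 43 = 16, so 31^102 ≡ 16 (mod 43).

16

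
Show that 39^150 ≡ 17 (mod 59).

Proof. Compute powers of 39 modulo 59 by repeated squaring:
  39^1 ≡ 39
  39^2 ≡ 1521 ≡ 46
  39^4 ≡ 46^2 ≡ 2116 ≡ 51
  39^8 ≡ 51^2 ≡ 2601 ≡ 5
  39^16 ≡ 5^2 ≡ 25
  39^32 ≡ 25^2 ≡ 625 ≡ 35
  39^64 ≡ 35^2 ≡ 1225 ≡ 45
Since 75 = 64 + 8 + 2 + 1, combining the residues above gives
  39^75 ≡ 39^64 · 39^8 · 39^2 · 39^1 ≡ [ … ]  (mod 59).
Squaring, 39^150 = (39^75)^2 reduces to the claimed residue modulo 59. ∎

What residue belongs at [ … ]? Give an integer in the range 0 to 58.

39^64 · 39^8 · 39^2 · 39^1 ≡ 45 · 5 · 46 · 39 = 403650.
403650 mod 59 = 31, so 39^75 ≡ 31 (mod 59).

31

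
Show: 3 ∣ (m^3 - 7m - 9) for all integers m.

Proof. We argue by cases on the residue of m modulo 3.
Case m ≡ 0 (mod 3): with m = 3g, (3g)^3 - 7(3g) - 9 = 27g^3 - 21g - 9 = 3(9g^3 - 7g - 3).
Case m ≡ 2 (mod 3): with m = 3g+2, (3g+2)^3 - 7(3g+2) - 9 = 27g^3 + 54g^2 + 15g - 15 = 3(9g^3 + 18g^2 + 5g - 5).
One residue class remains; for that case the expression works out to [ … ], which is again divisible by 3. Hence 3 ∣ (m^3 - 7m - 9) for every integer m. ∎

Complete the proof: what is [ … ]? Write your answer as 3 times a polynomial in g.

The residues treated are {0, 2}, so the missing case is m ≡ 1 (mod 3); write m = 3g+1.
Then (3g+1)^3 - 7(3g+1) - 9 = 27g^3 + 27g^2 - 12g - 15 = 3(9g^3 + 9g^2 - 4g - 5).

3(9g^3 + 9g^2 - 4g - 5)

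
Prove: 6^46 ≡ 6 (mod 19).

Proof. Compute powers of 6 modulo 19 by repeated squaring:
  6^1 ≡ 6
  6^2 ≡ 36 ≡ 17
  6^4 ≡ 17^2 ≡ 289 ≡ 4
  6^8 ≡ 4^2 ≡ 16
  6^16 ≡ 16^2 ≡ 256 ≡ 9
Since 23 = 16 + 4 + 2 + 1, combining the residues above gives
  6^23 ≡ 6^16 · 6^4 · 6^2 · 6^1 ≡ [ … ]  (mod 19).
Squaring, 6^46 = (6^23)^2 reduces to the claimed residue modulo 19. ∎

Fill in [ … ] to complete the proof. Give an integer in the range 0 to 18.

Multiply the listed residues: 9 · 4 · 17 · 6 = 36 → 612 → 3672.
Reducing modulo 19: 3672 = 193·19 + 5, so 6^23 ≡ 5.

5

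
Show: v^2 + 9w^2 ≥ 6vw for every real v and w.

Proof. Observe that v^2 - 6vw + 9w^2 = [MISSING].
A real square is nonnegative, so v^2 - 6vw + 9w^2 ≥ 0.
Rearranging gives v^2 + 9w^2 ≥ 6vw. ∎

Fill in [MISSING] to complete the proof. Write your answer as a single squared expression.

v^2 - 6vw + 9w^2 is a perfect-square trinomial: the outer terms are (v)^2 and (3w)^2, and the cross term is -2·v·3w.
So v^2 - 6vw + 9w^2 = (v - 3w)^2 ≥ 0.

(v - 3w)^2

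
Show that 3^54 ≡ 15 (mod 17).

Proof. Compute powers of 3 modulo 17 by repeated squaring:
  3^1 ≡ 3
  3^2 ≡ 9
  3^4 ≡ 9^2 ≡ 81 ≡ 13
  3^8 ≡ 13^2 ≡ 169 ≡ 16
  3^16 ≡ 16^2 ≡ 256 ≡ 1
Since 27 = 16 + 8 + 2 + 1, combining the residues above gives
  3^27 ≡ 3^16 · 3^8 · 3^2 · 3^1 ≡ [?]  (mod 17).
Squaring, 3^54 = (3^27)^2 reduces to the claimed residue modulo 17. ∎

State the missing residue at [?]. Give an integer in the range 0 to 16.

Multiply the listed residues: 1 · 16 · 9 · 3 = 16 → 144 → 432.
Reducing modulo 17: 432 = 25·17 + 7, so 3^27 ≡ 7.

7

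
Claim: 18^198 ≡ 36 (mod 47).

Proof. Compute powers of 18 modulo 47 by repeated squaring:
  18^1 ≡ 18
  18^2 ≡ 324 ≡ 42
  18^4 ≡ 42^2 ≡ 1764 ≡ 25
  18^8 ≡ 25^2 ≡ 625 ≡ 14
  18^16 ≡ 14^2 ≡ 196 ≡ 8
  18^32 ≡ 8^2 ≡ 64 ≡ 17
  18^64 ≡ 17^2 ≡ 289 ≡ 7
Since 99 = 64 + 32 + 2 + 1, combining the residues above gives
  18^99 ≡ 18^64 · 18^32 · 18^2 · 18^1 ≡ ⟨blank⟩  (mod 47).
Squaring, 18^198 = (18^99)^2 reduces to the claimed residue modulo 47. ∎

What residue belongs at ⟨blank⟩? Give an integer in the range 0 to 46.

6

Multiply the listed residues: 7 · 17 · 42 · 18 = 119 → 4998 → 89964.
Reducing modulo 47: 89964 = 1914·47 + 6, so 18^99 ≡ 6.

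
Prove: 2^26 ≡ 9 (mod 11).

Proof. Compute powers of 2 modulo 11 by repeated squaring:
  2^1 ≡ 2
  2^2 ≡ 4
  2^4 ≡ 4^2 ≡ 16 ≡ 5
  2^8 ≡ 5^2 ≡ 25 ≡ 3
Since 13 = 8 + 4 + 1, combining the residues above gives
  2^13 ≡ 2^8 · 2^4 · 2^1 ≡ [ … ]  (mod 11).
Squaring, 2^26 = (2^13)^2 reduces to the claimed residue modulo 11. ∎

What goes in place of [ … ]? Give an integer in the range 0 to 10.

Multiply the listed residues: 3 · 5 · 2 = 15 → 30.
Reducing modulo 11: 30 = 2·11 + 8, so 2^13 ≡ 8.

8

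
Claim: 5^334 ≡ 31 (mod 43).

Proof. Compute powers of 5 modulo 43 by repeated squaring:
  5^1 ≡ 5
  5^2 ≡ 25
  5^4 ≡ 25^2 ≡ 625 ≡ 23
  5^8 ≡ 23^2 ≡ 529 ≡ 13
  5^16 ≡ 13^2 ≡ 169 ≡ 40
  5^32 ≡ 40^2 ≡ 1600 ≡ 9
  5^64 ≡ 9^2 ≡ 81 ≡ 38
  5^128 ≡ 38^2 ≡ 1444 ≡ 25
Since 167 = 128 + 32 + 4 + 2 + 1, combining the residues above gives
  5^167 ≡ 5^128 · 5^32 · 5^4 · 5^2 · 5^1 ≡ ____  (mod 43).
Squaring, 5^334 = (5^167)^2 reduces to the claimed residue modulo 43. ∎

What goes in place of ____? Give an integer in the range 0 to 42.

26

5^128 · 5^32 · 5^4 · 5^2 · 5^1 ≡ 25 · 9 · 23 · 25 · 5 = 646875.
646875 mod 43 = 26, so 5^167 ≡ 26 (mod 43).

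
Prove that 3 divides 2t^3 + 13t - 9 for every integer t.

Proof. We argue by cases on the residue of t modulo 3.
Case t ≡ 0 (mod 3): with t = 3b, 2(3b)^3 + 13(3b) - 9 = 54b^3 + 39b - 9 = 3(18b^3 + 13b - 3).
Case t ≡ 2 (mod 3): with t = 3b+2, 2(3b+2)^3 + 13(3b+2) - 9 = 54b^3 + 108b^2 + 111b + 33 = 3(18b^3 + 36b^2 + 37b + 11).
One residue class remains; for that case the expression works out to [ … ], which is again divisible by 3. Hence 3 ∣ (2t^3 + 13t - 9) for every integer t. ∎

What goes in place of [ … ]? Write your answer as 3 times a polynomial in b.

The residues treated are {0, 2}, so the missing case is t ≡ 1 (mod 3); write t = 3b+1.
Then 2(3b+1)^3 + 13(3b+1) - 9 = 54b^3 + 54b^2 + 57b + 6 = 3(18b^3 + 18b^2 + 19b + 2).

3(18b^3 + 18b^2 + 19b + 2)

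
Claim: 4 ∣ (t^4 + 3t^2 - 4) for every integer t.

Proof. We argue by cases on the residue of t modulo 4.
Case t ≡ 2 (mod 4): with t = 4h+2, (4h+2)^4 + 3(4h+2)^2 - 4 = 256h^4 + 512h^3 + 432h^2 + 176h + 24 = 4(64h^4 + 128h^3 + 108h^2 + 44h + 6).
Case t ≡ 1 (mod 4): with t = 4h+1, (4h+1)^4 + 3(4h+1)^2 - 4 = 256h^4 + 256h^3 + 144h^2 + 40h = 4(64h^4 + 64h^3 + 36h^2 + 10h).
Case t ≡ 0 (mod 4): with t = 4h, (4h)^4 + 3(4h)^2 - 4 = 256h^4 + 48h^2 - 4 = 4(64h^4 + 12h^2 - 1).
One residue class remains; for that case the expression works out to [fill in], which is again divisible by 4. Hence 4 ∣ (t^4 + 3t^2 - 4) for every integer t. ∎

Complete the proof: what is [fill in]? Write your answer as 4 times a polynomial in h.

4(64h^4 + 192h^3 + 228h^2 + 126h + 26)

The residues treated are {2, 1, 0}, so the missing case is t ≡ 3 (mod 4); write t = 4h+3.
Then (4h+3)^4 + 3(4h+3)^2 - 4 = 256h^4 + 768h^3 + 912h^2 + 504h + 104 = 4(64h^4 + 192h^3 + 228h^2 + 126h + 26).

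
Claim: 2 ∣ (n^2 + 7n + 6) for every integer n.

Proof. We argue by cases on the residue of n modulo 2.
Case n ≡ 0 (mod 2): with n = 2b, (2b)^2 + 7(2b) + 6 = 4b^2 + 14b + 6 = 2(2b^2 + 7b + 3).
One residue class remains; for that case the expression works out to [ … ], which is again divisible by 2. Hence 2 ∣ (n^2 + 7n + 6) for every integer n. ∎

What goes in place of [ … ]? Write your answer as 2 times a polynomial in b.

Only n ≡ 1 (mod 2) is unaccounted for. Put n = 2b+1:
(2b+1)^2 + 7(2b+1) + 6 expands to 4b^2 + 18b + 14,
and factoring out 2 leaves 2(2b^2 + 9b + 7).

2(2b^2 + 9b + 7)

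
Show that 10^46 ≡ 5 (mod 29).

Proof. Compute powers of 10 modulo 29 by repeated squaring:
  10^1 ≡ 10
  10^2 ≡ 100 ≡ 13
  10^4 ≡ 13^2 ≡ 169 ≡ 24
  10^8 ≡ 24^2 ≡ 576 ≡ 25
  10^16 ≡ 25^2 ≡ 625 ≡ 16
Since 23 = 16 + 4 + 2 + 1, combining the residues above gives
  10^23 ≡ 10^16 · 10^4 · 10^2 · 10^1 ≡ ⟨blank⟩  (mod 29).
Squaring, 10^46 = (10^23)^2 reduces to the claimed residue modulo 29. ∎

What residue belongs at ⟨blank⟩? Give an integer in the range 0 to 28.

11

Multiply the listed residues: 16 · 24 · 13 · 10 = 384 → 4992 → 49920.
Reducing modulo 29: 49920 = 1721·29 + 11, so 10^23 ≡ 11.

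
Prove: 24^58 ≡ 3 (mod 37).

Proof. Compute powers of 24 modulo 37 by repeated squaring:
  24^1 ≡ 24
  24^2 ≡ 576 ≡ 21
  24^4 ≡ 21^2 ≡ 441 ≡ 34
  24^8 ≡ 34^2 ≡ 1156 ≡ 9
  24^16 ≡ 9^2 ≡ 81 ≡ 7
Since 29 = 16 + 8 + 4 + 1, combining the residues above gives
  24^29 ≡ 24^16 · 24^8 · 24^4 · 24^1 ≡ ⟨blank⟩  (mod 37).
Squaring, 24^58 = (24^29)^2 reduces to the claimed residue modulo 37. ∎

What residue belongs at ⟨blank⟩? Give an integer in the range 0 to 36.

15

Multiply the listed residues: 7 · 9 · 34 · 24 = 63 → 2142 → 51408.
Reducing modulo 37: 51408 = 1389·37 + 15, so 24^29 ≡ 15.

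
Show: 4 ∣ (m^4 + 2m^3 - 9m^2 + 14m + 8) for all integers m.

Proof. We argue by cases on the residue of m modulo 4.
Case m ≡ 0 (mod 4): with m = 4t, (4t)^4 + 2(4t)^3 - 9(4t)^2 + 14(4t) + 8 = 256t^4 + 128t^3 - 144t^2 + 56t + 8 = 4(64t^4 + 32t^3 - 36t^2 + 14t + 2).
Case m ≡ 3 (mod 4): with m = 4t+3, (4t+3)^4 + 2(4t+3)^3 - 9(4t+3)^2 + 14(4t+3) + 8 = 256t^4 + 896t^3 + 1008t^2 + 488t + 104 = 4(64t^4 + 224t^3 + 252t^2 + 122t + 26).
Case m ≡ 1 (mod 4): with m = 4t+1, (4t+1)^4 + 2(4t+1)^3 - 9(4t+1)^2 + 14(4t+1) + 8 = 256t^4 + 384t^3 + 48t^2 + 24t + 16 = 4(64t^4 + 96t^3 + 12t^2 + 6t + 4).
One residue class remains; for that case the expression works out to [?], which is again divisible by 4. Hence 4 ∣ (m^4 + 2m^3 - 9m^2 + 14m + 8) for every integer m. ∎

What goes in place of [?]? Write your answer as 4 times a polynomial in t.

Only m ≡ 2 (mod 4) is unaccounted for. Put m = 4t+2:
(4t+2)^4 + 2(4t+2)^3 - 9(4t+2)^2 + 14(4t+2) + 8 expands to 256t^4 + 640t^3 + 432t^2 + 136t + 32,
and factoring out 4 leaves 4(64t^4 + 160t^3 + 108t^2 + 34t + 8).

4(64t^4 + 160t^3 + 108t^2 + 34t + 8)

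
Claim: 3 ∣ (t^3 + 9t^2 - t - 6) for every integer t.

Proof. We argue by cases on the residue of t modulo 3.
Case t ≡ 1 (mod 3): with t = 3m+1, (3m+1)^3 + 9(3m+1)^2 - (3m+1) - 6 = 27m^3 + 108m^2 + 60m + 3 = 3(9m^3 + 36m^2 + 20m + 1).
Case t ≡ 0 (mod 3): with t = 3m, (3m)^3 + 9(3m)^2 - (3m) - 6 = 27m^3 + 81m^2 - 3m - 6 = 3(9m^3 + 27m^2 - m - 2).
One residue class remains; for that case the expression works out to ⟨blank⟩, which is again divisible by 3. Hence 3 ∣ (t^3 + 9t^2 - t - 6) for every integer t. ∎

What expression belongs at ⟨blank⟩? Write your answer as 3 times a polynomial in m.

The residues treated are {1, 0}, so the missing case is t ≡ 2 (mod 3); write t = 3m+2.
Then (3m+2)^3 + 9(3m+2)^2 - (3m+2) - 6 = 27m^3 + 135m^2 + 141m + 36 = 3(9m^3 + 45m^2 + 47m + 12).

3(9m^3 + 45m^2 + 47m + 12)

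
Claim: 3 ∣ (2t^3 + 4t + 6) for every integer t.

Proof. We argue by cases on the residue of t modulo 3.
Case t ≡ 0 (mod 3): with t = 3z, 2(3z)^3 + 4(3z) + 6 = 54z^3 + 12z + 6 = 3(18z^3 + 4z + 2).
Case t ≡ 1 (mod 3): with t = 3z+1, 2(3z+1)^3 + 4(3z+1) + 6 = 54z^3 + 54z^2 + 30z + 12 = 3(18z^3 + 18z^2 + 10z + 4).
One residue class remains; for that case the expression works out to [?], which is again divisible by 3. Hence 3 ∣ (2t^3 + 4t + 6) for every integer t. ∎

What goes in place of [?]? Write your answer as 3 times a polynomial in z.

3(18z^3 + 36z^2 + 28z + 10)

The residues treated are {0, 1}, so the missing case is t ≡ 2 (mod 3); write t = 3z+2.
Then 2(3z+2)^3 + 4(3z+2) + 6 = 54z^3 + 108z^2 + 84z + 30 = 3(18z^3 + 36z^2 + 28z + 10).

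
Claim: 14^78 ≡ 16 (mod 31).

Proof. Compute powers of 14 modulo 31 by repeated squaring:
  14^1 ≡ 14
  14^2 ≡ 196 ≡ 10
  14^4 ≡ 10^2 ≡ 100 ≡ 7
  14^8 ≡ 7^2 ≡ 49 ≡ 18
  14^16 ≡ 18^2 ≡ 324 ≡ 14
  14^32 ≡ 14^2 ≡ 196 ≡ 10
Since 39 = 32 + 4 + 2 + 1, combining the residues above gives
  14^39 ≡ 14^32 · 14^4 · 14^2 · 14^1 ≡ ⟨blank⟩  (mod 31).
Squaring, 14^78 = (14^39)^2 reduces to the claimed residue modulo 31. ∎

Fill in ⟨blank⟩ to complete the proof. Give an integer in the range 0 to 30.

Multiply the listed residues: 10 · 7 · 10 · 14 = 70 → 700 → 9800.
Reducing modulo 31: 9800 = 316·31 + 4, so 14^39 ≡ 4.

4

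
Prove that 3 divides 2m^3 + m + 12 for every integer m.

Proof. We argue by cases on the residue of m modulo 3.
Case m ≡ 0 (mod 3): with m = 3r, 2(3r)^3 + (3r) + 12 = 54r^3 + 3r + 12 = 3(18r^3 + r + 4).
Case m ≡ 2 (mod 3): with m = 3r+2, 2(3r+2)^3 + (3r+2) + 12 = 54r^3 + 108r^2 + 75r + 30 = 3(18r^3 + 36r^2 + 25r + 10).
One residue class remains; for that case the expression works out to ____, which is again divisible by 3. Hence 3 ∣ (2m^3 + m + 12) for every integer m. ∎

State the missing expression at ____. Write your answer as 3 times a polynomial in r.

3(18r^3 + 18r^2 + 7r + 5)

The residues treated are {0, 2}, so the missing case is m ≡ 1 (mod 3); write m = 3r+1.
Then 2(3r+1)^3 + (3r+1) + 12 = 54r^3 + 54r^2 + 21r + 15 = 3(18r^3 + 18r^2 + 7r + 5).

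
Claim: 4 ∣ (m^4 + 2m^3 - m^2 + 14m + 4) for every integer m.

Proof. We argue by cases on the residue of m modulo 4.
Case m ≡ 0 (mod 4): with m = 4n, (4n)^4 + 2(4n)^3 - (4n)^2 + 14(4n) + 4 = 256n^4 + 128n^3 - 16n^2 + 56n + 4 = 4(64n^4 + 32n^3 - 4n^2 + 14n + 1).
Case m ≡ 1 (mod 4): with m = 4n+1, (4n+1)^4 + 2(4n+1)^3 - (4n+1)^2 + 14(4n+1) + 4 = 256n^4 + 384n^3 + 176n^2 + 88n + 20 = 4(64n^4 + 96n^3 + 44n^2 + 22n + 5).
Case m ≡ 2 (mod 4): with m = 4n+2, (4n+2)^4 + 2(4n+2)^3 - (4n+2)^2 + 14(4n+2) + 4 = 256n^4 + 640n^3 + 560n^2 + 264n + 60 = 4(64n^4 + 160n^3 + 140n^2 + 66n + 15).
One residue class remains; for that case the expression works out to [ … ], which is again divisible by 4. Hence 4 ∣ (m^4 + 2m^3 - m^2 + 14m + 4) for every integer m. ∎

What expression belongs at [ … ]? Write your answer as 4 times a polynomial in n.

The residues treated are {0, 1, 2}, so the missing case is m ≡ 3 (mod 4); write m = 4n+3.
Then (4n+3)^4 + 2(4n+3)^3 - (4n+3)^2 + 14(4n+3) + 4 = 256n^4 + 896n^3 + 1136n^2 + 680n + 172 = 4(64n^4 + 224n^3 + 284n^2 + 170n + 43).

4(64n^4 + 224n^3 + 284n^2 + 170n + 43)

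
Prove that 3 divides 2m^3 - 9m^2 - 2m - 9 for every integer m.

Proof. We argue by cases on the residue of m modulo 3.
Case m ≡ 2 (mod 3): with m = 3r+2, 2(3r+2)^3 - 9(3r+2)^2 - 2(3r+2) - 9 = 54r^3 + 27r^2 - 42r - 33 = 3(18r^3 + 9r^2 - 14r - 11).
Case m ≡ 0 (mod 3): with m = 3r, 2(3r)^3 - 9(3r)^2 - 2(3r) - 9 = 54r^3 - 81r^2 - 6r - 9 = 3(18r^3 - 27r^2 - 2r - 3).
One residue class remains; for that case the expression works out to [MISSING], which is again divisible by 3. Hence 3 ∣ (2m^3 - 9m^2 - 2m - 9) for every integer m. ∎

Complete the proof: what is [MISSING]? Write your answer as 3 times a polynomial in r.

3(18r^3 - 9r^2 - 14r - 6)

Only m ≡ 1 (mod 3) is unaccounted for. Put m = 3r+1:
2(3r+1)^3 - 9(3r+1)^2 - 2(3r+1) - 9 expands to 54r^3 - 27r^2 - 42r - 18,
and factoring out 3 leaves 3(18r^3 - 9r^2 - 14r - 6).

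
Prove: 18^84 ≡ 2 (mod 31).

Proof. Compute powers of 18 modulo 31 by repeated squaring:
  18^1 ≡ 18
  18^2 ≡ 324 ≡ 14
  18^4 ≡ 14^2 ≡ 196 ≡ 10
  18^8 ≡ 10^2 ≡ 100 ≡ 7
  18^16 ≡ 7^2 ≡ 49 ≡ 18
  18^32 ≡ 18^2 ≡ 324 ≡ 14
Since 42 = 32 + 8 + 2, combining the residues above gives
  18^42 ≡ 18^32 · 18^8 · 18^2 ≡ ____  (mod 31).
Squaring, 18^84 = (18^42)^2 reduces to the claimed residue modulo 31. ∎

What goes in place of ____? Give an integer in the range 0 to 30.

8

Multiply the listed residues: 14 · 7 · 14 = 98 → 1372.
Reducing modulo 31: 1372 = 44·31 + 8, so 18^42 ≡ 8.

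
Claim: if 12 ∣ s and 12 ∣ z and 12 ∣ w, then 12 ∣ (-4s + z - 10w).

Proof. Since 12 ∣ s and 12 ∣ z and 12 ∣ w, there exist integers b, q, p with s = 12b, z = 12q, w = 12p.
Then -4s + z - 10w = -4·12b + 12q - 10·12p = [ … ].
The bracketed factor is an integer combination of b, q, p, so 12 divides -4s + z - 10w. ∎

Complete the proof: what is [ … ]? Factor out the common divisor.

Each term has a factor of 12: -4·12b + 12q - 10·12p = 12·(-4b - 10p + q).
Since -4b - 10p + q is an integer, 12 ∣ (-4s + z - 10w).

12(-4b - 10p + q)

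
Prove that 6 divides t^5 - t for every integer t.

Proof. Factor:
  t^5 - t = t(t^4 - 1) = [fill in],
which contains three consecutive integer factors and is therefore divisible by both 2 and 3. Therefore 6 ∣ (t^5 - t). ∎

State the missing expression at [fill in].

t^4 - 1 = (t^2 - 1)(t^2 + 1), and t^2 - 1 = (t-1)(t+1).
So t(t^4 - 1) = (t - 1)t(t + 1)(t^2 + 1).

(t - 1)t(t + 1)(t^2 + 1)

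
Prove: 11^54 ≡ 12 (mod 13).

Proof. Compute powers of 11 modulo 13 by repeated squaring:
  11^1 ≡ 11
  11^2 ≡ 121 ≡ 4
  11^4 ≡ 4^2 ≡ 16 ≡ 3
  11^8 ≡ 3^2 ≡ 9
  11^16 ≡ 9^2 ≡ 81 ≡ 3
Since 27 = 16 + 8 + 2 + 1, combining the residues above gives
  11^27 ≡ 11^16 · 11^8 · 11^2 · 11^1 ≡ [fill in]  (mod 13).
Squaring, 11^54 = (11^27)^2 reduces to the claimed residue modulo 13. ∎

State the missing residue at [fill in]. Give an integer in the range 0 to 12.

Multiply the listed residues: 3 · 9 · 4 · 11 = 27 → 108 → 1188.
Reducing modulo 13: 1188 = 91·13 + 5, so 11^27 ≡ 5.

5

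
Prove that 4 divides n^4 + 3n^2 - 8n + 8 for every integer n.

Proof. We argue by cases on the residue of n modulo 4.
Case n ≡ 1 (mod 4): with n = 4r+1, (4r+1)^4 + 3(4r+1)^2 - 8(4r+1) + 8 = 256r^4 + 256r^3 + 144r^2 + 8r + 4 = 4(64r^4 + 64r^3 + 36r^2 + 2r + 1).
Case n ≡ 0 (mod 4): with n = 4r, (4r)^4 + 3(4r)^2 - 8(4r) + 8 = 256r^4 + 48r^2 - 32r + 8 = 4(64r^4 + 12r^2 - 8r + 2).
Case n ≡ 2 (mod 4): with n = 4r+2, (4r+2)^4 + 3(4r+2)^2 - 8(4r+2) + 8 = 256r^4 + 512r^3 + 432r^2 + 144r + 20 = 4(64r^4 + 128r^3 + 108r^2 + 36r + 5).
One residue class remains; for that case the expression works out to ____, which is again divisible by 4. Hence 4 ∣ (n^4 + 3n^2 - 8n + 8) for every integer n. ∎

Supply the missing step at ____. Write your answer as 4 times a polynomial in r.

4(64r^4 + 192r^3 + 228r^2 + 118r + 23)

The residues treated are {1, 0, 2}, so the missing case is n ≡ 3 (mod 4); write n = 4r+3.
Then (4r+3)^4 + 3(4r+3)^2 - 8(4r+3) + 8 = 256r^4 + 768r^3 + 912r^2 + 472r + 92 = 4(64r^4 + 192r^3 + 228r^2 + 118r + 23).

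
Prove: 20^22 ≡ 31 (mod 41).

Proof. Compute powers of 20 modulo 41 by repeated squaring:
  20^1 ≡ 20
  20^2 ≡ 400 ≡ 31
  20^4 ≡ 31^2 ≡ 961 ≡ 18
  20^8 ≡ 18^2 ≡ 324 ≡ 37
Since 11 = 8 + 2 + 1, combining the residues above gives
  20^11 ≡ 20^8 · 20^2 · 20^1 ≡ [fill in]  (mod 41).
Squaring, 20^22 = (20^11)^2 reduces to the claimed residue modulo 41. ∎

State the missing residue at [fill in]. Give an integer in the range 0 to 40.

21

20^8 · 20^2 · 20^1 ≡ 37 · 31 · 20 = 22940.
22940 mod 41 = 21, so 20^11 ≡ 21 (mod 41).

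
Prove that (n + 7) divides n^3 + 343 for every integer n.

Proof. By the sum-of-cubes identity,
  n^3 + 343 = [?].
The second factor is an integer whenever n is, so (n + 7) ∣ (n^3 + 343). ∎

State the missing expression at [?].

(n + 7)(n^2 - 7n + 49)

a^3 + b^3 = (a + b)(a^2 - ab + b^2). With a = n, b = 7:
n^3 + 343 = (n + 7)(n^2 - 7n + 49).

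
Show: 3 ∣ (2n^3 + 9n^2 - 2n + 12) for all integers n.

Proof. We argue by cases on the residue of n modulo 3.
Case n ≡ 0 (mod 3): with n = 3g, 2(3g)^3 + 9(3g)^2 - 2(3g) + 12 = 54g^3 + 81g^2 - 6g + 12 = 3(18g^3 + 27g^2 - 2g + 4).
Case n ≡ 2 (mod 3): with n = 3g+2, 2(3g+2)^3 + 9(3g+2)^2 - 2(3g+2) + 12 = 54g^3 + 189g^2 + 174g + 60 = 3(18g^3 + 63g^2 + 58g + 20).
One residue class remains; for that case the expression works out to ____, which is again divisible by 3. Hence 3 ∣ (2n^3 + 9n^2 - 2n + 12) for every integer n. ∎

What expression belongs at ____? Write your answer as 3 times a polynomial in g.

3(18g^3 + 45g^2 + 22g + 7)

The residues treated are {0, 2}, so the missing case is n ≡ 1 (mod 3); write n = 3g+1.
Then 2(3g+1)^3 + 9(3g+1)^2 - 2(3g+1) + 12 = 54g^3 + 135g^2 + 66g + 21 = 3(18g^3 + 45g^2 + 22g + 7).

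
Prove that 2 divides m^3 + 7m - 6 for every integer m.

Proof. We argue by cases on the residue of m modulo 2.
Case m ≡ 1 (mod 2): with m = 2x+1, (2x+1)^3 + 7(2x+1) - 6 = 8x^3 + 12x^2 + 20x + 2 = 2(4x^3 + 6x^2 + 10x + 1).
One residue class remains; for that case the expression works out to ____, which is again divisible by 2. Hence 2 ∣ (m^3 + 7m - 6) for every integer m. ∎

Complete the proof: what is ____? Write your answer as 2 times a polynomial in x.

2(4x^3 + 7x - 3)

The residues treated are {1}, so the missing case is m ≡ 0 (mod 2); write m = 2x.
Then (2x)^3 + 7(2x) - 6 = 8x^3 + 14x - 6 = 2(4x^3 + 7x - 3).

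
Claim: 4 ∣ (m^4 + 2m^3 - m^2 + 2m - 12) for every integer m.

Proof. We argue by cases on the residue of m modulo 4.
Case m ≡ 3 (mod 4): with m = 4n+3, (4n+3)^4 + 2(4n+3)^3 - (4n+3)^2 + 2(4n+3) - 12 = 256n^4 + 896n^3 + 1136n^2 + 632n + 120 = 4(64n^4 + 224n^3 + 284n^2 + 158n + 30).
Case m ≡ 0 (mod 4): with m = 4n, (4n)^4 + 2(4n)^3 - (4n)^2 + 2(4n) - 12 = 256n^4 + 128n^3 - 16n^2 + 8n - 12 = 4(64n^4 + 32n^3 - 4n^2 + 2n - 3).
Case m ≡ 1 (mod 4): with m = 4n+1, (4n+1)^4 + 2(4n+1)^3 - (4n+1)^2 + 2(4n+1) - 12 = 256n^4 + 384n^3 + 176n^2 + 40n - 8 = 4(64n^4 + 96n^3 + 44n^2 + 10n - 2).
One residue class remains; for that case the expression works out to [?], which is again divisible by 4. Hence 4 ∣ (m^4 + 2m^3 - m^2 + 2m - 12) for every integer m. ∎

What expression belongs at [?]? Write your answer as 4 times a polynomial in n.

4(64n^4 + 160n^3 + 140n^2 + 54n + 5)

Only m ≡ 2 (mod 4) is unaccounted for. Put m = 4n+2:
(4n+2)^4 + 2(4n+2)^3 - (4n+2)^2 + 2(4n+2) - 12 expands to 256n^4 + 640n^3 + 560n^2 + 216n + 20,
and factoring out 4 leaves 4(64n^4 + 160n^3 + 140n^2 + 54n + 5).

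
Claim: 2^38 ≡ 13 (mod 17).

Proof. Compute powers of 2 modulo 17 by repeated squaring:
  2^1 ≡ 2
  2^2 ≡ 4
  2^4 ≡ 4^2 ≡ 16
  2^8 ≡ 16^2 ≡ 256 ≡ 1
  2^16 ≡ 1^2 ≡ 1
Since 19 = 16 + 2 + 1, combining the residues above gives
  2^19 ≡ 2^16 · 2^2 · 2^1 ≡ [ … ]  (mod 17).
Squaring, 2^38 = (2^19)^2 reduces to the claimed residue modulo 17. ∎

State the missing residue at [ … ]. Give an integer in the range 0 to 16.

2^16 · 2^2 · 2^1 ≡ 1 · 4 · 2 = 8.
8 mod 17 = 8, so 2^19 ≡ 8 (mod 17).

8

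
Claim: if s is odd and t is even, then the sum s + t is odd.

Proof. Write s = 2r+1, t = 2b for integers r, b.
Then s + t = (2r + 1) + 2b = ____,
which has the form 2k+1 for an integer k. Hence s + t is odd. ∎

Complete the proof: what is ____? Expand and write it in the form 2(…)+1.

(2r + 1) + 2b = 2b + 2r + 1
= 2(b + r) + 1.
Since b + r is an integer, the sum is of the form 2k+1 for an integer k.

2(b + r) + 1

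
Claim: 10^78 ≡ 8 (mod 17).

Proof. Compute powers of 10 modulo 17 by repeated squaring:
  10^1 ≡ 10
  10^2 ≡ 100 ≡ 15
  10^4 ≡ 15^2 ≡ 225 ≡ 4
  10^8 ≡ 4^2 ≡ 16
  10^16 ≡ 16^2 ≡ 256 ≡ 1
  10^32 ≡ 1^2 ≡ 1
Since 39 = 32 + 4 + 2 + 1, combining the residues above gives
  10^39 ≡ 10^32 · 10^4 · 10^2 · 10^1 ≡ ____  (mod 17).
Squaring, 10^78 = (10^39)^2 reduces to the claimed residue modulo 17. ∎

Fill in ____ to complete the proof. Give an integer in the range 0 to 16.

5

10^32 · 10^4 · 10^2 · 10^1 ≡ 1 · 4 · 15 · 10 = 600.
600 mod 17 = 5, so 10^39 ≡ 5 (mod 17).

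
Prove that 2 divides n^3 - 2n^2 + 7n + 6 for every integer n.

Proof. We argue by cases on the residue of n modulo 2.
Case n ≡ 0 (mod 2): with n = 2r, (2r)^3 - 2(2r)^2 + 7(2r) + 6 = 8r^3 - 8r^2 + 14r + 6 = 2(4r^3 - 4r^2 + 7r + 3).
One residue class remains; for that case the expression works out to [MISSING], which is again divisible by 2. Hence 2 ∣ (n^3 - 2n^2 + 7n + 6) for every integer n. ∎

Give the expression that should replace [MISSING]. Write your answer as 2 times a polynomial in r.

Only n ≡ 1 (mod 2) is unaccounted for. Put n = 2r+1:
(2r+1)^3 - 2(2r+1)^2 + 7(2r+1) + 6 expands to 8r^3 + 4r^2 + 12r + 12,
and factoring out 2 leaves 2(4r^3 + 2r^2 + 6r + 6).

2(4r^3 + 2r^2 + 6r + 6)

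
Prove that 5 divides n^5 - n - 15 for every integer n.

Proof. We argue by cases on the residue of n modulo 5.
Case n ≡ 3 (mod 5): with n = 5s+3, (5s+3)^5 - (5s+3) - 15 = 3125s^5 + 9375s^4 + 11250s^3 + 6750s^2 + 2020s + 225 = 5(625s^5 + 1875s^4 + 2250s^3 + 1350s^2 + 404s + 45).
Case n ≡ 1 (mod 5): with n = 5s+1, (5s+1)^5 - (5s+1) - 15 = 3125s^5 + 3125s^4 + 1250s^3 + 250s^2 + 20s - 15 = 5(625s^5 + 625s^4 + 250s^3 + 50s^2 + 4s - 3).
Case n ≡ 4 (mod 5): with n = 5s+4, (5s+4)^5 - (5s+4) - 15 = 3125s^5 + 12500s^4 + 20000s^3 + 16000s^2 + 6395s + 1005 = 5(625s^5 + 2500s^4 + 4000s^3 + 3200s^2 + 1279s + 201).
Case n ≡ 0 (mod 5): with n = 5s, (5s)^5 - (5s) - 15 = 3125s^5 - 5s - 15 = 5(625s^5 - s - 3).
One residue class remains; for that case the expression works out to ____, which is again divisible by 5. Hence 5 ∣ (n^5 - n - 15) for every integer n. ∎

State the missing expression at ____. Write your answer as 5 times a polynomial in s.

5(625s^5 + 1250s^4 + 1000s^3 + 400s^2 + 79s + 3)

The residues treated are {3, 1, 4, 0}, so the missing case is n ≡ 2 (mod 5); write n = 5s+2.
Then (5s+2)^5 - (5s+2) - 15 = 3125s^5 + 6250s^4 + 5000s^3 + 2000s^2 + 395s + 15 = 5(625s^5 + 1250s^4 + 1000s^3 + 400s^2 + 79s + 3).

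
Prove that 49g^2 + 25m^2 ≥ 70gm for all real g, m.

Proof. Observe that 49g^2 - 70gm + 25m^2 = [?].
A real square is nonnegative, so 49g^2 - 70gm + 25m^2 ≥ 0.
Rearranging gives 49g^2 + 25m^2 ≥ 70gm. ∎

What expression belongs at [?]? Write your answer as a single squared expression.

(7g - 5m)^2

49g^2 - 70gm + 25m^2 is a perfect-square trinomial: the outer terms are (7g)^2 and (5m)^2, and the cross term is -2·7g·5m.
So 49g^2 - 70gm + 25m^2 = (7g - 5m)^2 ≥ 0.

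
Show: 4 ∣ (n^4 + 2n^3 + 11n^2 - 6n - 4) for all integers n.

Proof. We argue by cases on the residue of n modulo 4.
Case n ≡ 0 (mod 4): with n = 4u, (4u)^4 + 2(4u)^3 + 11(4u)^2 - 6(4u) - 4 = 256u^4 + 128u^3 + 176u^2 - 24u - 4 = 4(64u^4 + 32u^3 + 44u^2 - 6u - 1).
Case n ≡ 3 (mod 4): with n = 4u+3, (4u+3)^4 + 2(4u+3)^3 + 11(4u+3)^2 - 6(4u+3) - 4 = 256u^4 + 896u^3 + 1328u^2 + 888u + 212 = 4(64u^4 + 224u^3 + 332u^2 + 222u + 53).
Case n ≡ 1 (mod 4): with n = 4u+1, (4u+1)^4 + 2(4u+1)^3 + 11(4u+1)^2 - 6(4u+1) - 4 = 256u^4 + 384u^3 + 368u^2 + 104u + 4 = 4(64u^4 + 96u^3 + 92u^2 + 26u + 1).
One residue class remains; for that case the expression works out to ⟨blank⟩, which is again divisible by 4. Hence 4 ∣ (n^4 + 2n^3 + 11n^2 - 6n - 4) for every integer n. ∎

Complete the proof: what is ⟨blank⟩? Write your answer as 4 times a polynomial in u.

4(64u^4 + 160u^3 + 188u^2 + 94u + 15)

Only n ≡ 2 (mod 4) is unaccounted for. Put n = 4u+2:
(4u+2)^4 + 2(4u+2)^3 + 11(4u+2)^2 - 6(4u+2) - 4 expands to 256u^4 + 640u^3 + 752u^2 + 376u + 60,
and factoring out 4 leaves 4(64u^4 + 160u^3 + 188u^2 + 94u + 15).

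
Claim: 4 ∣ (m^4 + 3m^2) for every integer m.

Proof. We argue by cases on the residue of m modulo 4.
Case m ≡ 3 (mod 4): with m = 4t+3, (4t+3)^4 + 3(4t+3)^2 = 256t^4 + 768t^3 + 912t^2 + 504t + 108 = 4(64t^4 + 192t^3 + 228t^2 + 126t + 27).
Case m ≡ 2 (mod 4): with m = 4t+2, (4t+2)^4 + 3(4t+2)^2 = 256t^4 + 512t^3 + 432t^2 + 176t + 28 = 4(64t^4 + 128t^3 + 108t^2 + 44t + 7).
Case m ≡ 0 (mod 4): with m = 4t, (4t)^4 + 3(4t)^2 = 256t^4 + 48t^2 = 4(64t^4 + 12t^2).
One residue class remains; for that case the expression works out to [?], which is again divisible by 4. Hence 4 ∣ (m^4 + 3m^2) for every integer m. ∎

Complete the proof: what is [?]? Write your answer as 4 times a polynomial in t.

4(64t^4 + 64t^3 + 36t^2 + 10t + 1)

The residues treated are {3, 2, 0}, so the missing case is m ≡ 1 (mod 4); write m = 4t+1.
Then (4t+1)^4 + 3(4t+1)^2 = 256t^4 + 256t^3 + 144t^2 + 40t + 4 = 4(64t^4 + 64t^3 + 36t^2 + 10t + 1).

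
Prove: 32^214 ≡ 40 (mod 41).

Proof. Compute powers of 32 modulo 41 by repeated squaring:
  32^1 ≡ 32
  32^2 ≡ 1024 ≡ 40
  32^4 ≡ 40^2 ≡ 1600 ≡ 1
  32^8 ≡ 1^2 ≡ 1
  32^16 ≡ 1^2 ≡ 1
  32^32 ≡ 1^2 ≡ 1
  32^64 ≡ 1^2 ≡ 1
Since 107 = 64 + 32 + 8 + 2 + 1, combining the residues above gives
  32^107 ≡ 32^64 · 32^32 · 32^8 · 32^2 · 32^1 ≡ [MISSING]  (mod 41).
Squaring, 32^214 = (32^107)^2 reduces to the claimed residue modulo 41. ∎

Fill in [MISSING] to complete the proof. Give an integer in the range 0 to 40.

9

Multiply the listed residues: 1 · 1 · 1 · 40 · 32 = 1 → 1 → 40 → 1280.
Reducing modulo 41: 1280 = 31·41 + 9, so 32^107 ≡ 9.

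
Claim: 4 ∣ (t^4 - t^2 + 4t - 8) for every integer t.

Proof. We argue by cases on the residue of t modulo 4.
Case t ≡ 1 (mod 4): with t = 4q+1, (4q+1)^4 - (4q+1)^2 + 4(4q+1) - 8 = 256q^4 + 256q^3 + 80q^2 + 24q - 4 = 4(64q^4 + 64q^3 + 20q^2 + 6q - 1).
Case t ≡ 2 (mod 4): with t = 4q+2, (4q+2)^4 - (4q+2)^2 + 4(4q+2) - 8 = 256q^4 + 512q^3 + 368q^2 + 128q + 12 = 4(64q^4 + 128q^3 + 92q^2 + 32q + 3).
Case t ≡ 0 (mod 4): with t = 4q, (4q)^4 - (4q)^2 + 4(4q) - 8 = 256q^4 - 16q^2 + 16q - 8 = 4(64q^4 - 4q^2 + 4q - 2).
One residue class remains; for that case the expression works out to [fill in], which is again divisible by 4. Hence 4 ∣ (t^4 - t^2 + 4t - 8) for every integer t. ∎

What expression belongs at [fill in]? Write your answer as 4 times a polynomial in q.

4(64q^4 + 192q^3 + 212q^2 + 106q + 19)

The residues treated are {1, 2, 0}, so the missing case is t ≡ 3 (mod 4); write t = 4q+3.
Then (4q+3)^4 - (4q+3)^2 + 4(4q+3) - 8 = 256q^4 + 768q^3 + 848q^2 + 424q + 76 = 4(64q^4 + 192q^3 + 212q^2 + 106q + 19).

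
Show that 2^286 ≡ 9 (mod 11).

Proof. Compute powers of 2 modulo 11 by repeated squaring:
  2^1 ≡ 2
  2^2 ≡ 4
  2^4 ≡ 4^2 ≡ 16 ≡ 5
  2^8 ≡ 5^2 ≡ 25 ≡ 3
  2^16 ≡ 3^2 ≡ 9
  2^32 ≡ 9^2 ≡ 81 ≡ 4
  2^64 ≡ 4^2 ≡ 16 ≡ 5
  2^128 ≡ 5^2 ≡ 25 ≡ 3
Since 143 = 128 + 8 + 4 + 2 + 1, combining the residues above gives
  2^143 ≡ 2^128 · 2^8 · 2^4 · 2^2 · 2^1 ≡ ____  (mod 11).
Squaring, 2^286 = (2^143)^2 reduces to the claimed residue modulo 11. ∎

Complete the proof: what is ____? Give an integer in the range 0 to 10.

Multiply the listed residues: 3 · 3 · 5 · 4 · 2 = 9 → 45 → 180 → 360.
Reducing modulo 11: 360 = 32·11 + 8, so 2^143 ≡ 8.

8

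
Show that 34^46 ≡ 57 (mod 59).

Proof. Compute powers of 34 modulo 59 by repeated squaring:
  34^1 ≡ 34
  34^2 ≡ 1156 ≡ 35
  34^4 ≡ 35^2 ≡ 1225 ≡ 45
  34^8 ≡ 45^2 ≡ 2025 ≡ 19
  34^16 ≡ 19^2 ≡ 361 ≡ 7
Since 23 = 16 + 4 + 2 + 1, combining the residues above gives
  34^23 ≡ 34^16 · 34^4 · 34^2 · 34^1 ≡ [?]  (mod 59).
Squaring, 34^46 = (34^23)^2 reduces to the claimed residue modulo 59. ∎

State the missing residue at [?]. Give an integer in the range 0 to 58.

23

34^16 · 34^4 · 34^2 · 34^1 ≡ 7 · 45 · 35 · 34 = 374850.
374850 mod 59 = 23, so 34^23 ≡ 23 (mod 59).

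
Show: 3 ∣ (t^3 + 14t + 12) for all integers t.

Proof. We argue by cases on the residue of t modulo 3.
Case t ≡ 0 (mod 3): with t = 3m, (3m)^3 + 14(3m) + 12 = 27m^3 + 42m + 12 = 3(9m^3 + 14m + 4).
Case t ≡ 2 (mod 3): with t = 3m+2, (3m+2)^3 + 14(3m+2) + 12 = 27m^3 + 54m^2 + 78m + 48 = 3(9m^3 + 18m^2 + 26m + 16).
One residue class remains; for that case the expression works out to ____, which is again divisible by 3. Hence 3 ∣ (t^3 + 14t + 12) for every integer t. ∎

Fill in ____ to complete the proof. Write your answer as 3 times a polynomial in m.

3(9m^3 + 9m^2 + 17m + 9)

Only t ≡ 1 (mod 3) is unaccounted for. Put t = 3m+1:
(3m+1)^3 + 14(3m+1) + 12 expands to 27m^3 + 27m^2 + 51m + 27,
and factoring out 3 leaves 3(9m^3 + 9m^2 + 17m + 9).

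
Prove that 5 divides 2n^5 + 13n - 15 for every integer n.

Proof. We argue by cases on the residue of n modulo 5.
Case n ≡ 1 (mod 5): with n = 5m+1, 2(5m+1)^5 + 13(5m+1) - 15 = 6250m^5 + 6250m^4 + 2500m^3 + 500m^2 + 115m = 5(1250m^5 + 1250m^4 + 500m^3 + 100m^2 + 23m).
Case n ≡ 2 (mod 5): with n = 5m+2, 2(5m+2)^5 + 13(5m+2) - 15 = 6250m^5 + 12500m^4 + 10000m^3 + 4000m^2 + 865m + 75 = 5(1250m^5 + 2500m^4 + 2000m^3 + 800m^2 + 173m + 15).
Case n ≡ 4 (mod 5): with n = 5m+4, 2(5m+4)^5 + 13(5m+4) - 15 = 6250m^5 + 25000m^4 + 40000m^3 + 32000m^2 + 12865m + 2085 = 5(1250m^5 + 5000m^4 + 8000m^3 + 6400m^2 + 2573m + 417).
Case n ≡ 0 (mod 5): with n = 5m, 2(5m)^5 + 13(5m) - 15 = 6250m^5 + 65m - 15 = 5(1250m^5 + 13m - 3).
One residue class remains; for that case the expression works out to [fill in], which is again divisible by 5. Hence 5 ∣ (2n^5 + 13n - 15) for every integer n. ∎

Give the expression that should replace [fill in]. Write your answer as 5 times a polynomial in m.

5(1250m^5 + 3750m^4 + 4500m^3 + 2700m^2 + 823m + 102)

Only n ≡ 3 (mod 5) is unaccounted for. Put n = 5m+3:
2(5m+3)^5 + 13(5m+3) - 15 expands to 6250m^5 + 18750m^4 + 22500m^3 + 13500m^2 + 4115m + 510,
and factoring out 5 leaves 5(1250m^5 + 3750m^4 + 4500m^3 + 2700m^2 + 823m + 102).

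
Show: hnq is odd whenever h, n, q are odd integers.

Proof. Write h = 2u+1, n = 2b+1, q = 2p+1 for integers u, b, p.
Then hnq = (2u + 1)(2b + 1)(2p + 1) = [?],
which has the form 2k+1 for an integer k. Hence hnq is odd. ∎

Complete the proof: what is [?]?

2(4bpu + 2bp + 2bu + b + 2pu + p + u) + 1

Expanding: (2u + 1)(2b + 1)(2p + 1) = 8bpu + 4bp + 4bu + 2b + 4pu + 2p + 2u + 1.
Every term except the constant is even, so this is 2(4bpu + 2bp + 2bu + b + 2pu + p + u) + 1,
and 4bpu + 2bp + 2bu + b + 2pu + p + u ∈ ℤ gives the required form.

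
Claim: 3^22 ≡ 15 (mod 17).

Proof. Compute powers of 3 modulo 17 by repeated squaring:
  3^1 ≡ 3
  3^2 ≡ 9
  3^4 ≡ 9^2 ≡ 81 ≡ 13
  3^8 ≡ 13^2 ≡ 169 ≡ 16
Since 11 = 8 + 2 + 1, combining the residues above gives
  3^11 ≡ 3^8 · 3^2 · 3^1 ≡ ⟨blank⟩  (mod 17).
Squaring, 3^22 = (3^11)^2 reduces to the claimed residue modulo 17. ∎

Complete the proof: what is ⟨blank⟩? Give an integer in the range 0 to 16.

7

3^8 · 3^2 · 3^1 ≡ 16 · 9 · 3 = 432.
432 mod 17 = 7, so 3^11 ≡ 7 (mod 17).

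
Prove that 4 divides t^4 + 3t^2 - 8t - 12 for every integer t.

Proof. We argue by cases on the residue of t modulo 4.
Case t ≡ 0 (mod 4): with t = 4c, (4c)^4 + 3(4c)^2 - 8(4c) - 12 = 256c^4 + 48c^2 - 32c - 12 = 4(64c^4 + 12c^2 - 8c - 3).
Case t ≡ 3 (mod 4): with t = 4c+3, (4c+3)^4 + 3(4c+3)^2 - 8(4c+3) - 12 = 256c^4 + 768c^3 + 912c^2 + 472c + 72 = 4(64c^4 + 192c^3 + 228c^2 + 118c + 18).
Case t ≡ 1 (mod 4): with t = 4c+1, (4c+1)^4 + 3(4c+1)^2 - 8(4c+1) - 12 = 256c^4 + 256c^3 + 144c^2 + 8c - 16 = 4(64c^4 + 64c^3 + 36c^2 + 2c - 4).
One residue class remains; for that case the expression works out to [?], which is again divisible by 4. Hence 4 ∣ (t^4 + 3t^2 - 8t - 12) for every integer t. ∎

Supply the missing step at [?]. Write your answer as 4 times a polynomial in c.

4(64c^4 + 128c^3 + 108c^2 + 36c)

The residues treated are {0, 3, 1}, so the missing case is t ≡ 2 (mod 4); write t = 4c+2.
Then (4c+2)^4 + 3(4c+2)^2 - 8(4c+2) - 12 = 256c^4 + 512c^3 + 432c^2 + 144c = 4(64c^4 + 128c^3 + 108c^2 + 36c).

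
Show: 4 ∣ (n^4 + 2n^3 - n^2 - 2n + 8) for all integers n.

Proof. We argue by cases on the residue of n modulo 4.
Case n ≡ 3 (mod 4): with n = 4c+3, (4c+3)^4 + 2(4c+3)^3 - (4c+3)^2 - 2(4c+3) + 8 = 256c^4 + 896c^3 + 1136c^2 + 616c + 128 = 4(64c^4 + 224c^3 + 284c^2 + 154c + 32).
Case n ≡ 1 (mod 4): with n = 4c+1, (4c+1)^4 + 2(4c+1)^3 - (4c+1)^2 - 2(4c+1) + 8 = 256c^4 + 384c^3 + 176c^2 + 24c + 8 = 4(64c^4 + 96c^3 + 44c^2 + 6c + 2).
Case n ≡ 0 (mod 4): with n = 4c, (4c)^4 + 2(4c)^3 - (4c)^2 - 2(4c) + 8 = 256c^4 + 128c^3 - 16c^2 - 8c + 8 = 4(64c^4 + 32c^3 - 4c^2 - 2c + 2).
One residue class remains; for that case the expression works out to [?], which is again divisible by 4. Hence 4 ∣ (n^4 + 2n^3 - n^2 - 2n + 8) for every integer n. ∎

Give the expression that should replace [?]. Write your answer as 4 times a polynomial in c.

4(64c^4 + 160c^3 + 140c^2 + 50c + 8)

Only n ≡ 2 (mod 4) is unaccounted for. Put n = 4c+2:
(4c+2)^4 + 2(4c+2)^3 - (4c+2)^2 - 2(4c+2) + 8 expands to 256c^4 + 640c^3 + 560c^2 + 200c + 32,
and factoring out 4 leaves 4(64c^4 + 160c^3 + 140c^2 + 50c + 8).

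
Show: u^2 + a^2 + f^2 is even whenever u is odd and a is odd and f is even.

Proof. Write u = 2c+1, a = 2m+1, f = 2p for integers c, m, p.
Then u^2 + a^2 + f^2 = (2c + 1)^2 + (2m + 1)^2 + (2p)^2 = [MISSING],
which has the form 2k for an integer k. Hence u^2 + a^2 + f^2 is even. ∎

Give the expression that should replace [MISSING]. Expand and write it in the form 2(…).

2(2c^2 + 2c + 2m^2 + 2m + 2p^2 + 1)

Expanding: (2c + 1)^2 + (2m + 1)^2 + (2p)^2 = 4c^2 + 4c + 4m^2 + 4m + 4p^2 + 2.
Every term is even; pulling out the factor of 2 gives 2(2c^2 + 2c + 2m^2 + 2m + 2p^2 + 1).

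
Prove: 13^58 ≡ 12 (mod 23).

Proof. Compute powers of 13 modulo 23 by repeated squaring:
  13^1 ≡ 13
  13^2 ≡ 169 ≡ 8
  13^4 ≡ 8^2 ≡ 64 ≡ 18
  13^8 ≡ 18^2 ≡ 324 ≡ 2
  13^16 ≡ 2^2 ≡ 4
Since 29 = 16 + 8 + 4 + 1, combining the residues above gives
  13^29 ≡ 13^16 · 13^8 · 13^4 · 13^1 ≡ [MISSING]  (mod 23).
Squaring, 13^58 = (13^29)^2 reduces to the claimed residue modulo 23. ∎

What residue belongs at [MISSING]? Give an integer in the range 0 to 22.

13^16 · 13^8 · 13^4 · 13^1 ≡ 4 · 2 · 18 · 13 = 1872.
1872 mod 23 = 9, so 13^29 ≡ 9 (mod 23).

9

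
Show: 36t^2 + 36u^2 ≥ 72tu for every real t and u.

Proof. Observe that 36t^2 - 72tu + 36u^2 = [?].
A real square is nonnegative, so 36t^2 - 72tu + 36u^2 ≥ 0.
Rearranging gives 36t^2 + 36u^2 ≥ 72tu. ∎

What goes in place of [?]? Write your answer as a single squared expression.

The leading and trailing coefficients are 6^2 and 6^2, and 72 = 2·6·6, so the trinomial is (6t - 6u)^2.
Hence 36t^2 - 72tu + 36u^2 ≥ 0.

(6t - 6u)^2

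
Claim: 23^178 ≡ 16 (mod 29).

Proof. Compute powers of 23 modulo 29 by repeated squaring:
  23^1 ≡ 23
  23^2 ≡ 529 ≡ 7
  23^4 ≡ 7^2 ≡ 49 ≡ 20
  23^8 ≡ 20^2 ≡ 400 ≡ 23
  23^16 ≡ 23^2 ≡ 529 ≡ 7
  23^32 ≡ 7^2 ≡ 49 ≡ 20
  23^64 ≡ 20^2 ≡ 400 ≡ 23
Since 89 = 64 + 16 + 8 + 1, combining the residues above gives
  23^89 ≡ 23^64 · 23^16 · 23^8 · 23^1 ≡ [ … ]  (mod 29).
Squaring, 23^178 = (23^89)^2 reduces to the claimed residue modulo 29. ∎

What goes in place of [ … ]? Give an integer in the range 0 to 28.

25

23^64 · 23^16 · 23^8 · 23^1 ≡ 23 · 7 · 23 · 23 = 85169.
85169 mod 29 = 25, so 23^89 ≡ 25 (mod 29).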